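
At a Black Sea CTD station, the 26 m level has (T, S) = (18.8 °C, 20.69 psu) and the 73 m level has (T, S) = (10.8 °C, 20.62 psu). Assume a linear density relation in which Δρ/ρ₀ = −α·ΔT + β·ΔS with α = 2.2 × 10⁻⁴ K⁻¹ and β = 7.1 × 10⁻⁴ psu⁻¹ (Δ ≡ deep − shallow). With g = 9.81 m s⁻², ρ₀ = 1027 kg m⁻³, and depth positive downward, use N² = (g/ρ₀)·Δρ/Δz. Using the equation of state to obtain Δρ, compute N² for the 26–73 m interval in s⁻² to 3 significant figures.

3.57 × 10⁻⁴ s⁻²

ΔT = -8.0 K, ΔS = -0.07 psu (deep − shallow).
Δρ/ρ₀ = −αΔT + βΔS = 1.76 × 10⁻³ − 4.97 × 10⁻⁵ = 1.7103 × 10⁻³, so Δρ ≈ 1.756 kg m⁻³.
N² = (g/ρ₀)·Δρ/Δz = g·(Δρ/ρ₀)/Δz = 9.81 × 1.7103 × 10⁻³ / 47 = 3.5698 × 10⁻⁴ s⁻² ≈ 3.57 × 10⁻⁴ s⁻².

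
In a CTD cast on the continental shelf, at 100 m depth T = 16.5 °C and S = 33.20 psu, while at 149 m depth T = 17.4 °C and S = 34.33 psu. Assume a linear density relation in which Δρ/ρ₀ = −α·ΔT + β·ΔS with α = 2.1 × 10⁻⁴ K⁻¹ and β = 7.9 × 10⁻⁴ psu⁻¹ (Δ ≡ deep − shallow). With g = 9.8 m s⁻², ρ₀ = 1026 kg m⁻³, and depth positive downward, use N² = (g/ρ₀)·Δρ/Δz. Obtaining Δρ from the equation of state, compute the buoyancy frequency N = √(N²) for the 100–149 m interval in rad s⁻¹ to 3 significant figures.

0.0119 rad s⁻¹

ΔT = +0.9 K, ΔS = +1.13 psu (deep − shallow).
Δρ/ρ₀ = −αΔT + βΔS = -1.89 × 10⁻⁴ + 8.927 × 10⁻⁴ = 7.037 × 10⁻⁴, so Δρ ≈ 0.7220 kg m⁻³.
N² = (g/ρ₀)·Δρ/Δz = g·(Δρ/ρ₀)/Δz = 9.8 × 7.037 × 10⁻⁴ / 49 = 1.4074 × 10⁻⁴ s⁻².
N = √(1.4074 × 10⁻⁴) = 0.011863 rad s⁻¹ ≈ 0.0119 rad s⁻¹.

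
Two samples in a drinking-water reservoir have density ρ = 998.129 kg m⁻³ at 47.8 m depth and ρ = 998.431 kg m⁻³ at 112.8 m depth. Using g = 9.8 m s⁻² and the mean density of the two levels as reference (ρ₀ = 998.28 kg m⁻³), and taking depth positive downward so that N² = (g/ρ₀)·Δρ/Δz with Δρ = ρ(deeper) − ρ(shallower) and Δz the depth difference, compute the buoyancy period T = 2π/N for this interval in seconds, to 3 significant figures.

Δρ = 998.431 − 998.129 = 0.302 kg m⁻³ over Δz = 112.8 − 47.8 = 65 m.
N² = (9.8/998.28) × (0.302/65) = 4.5611 × 10⁻⁵ s⁻².
N = √(4.5611 × 10⁻⁵) = 6.7536 × 10⁻³ rad s⁻¹, so T = 2π/N = 930.35 s ≈ 930 s.
Since Δρ > 0 the layer is stably stratified.

930 s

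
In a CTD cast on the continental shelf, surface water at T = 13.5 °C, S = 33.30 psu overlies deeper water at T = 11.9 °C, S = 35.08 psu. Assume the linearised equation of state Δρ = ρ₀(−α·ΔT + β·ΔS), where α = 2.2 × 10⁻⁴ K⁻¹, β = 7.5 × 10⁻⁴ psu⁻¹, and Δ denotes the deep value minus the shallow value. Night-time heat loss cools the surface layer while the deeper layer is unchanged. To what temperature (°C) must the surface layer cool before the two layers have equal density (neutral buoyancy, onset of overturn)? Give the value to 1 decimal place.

5.8 °C

Neutral buoyancy requires Δρ = 0, i.e. −α(T_deep − T_surf′) + β(S_deep − S_surf) = 0.
T_surf′ = T_deep − (β/α)·ΔS = 11.9 − (7.5 × 10⁻⁴/2.2 × 10⁻⁴)·(+1.78) = 5.832 °C.
Cooling required: 13.5 − (5.832) = 7.668 °C.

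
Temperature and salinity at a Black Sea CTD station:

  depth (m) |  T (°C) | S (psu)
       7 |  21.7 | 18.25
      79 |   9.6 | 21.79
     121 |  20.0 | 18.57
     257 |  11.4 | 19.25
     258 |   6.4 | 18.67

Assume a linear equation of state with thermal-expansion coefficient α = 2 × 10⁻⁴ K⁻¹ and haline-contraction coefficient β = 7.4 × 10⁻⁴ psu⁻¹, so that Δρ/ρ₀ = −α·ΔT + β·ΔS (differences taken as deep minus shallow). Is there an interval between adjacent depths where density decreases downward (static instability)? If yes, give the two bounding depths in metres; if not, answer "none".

Evaluate Δρ/ρ₀ = −αΔT + βΔS across each adjacent pair:
  7–79 m: −αΔT+βΔS = −(2 × 10⁻⁴)(-12.1)+(7.4 × 10⁻⁴)(+3.54) = 5.0 × 10⁻³ → stable
  79–121 m: −αΔT+βΔS = −(2 × 10⁻⁴)(+10.4)+(7.4 × 10⁻⁴)(-3.22) = -4.5 × 10⁻³ → UNSTABLE
  121–257 m: −αΔT+βΔS = −(2 × 10⁻⁴)(-8.6)+(7.4 × 10⁻⁴)(+0.68) = 2.2 × 10⁻³ → stable
  257–258 m: −αΔT+βΔS = −(2 × 10⁻⁴)(-5.0)+(7.4 × 10⁻⁴)(-0.58) = 5.7 × 10⁻⁴ → stable
The 79–121 m interval has Δρ < 0: lighter water underlies denser water.

79–121 m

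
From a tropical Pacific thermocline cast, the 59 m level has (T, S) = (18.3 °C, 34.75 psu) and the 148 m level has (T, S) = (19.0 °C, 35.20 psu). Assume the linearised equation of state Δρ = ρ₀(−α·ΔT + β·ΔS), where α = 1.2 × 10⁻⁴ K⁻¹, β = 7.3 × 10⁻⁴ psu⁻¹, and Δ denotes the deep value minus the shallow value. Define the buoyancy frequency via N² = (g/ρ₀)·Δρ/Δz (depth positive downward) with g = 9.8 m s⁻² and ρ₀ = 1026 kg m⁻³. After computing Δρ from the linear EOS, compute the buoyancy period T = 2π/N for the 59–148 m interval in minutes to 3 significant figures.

20.2 min

ΔT = +0.7 K, ΔS = +0.45 psu (deep − shallow).
Δρ/ρ₀ = −αΔT + βΔS = -8.40 × 10⁻⁵ + 3.285 × 10⁻⁴ = 2.445 × 10⁻⁴, so Δρ ≈ 0.2509 kg m⁻³.
N² = (g/ρ₀)·Δρ/Δz = g·(Δρ/ρ₀)/Δz = 9.8 × 2.445 × 10⁻⁴ / 89 = 2.6922 × 10⁻⁵ s⁻².
N = √(2.6922 × 10⁻⁵) = 5.1886 × 10⁻³ rad s⁻¹ → T = 2π/N = 1.2110 × 10³ s = 20.183 min ≈ 20.2 min.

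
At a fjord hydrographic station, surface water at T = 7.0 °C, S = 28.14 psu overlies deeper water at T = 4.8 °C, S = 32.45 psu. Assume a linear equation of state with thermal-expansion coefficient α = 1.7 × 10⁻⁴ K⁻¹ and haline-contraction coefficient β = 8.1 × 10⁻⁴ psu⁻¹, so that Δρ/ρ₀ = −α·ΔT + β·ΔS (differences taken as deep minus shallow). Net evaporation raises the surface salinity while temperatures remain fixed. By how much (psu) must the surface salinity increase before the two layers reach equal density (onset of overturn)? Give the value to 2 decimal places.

Neutral buoyancy requires −α(T_deep − T_surf) + β(S_deep − S_surf′) = 0.
S_surf′ = S_deep − (α/β)·ΔT = 32.45 − (1.7 × 10⁻⁴/8.1 × 10⁻⁴)·(-2.2) = 32.9117 psu.
Increase required: 32.9117 − 28.14 = 4.7717 psu.

4.77 psu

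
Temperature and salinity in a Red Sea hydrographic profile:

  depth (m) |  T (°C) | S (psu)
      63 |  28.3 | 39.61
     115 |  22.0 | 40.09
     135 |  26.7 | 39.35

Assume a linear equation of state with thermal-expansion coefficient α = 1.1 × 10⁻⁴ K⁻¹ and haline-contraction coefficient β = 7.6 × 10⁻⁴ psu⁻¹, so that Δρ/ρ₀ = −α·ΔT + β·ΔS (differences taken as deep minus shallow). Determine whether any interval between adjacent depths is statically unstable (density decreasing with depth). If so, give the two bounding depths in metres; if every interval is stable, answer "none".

Evaluate Δρ/ρ₀ = −αΔT + βΔS across each adjacent pair:
  63–115 m: −αΔT+βΔS = −(1.1 × 10⁻⁴)(-6.3)+(7.6 × 10⁻⁴)(+0.48) = 1.1 × 10⁻³ → stable
  115–135 m: −αΔT+βΔS = −(1.1 × 10⁻⁴)(+4.7)+(7.6 × 10⁻⁴)(-0.74) = -1.1 × 10⁻³ → UNSTABLE
The 115–135 m interval has Δρ < 0: lighter water underlies denser water.

115–135 m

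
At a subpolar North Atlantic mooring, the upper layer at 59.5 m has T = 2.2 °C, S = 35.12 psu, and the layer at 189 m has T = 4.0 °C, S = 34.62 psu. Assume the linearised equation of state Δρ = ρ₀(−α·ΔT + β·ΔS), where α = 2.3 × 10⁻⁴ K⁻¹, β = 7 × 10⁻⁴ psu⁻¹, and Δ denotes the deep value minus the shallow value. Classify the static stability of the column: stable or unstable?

ΔT = 4.0 − 2.2 = +1.8 K and ΔS = 34.62 − 35.12 = -0.50 psu (deep − shallow).
−αΔT = -4.14 × 10⁻⁴; βΔS = -3.50 × 10⁻⁴; sum Δρ/ρ₀ = -7.64 × 10⁻⁴.
Δρ/ρ₀ < 0, so Δρ < 0: deeper water is lighter → statically unstable; the column would overturn.

unstable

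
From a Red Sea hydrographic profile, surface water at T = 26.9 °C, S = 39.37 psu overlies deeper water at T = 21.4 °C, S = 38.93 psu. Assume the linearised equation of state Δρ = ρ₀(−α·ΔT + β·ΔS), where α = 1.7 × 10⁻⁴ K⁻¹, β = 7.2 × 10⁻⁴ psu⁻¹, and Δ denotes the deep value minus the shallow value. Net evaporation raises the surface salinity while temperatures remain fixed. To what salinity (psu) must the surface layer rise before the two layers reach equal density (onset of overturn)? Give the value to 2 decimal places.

40.23 psu

Neutral buoyancy requires −α(T_deep − T_surf) + β(S_deep − S_surf′) = 0.
S_surf′ = S_deep − (α/β)·ΔT = 38.93 − (1.7 × 10⁻⁴/7.2 × 10⁻⁴)·(-5.5) = 40.2286 psu.
Increase required: 40.2286 − 39.37 = 0.8586 psu.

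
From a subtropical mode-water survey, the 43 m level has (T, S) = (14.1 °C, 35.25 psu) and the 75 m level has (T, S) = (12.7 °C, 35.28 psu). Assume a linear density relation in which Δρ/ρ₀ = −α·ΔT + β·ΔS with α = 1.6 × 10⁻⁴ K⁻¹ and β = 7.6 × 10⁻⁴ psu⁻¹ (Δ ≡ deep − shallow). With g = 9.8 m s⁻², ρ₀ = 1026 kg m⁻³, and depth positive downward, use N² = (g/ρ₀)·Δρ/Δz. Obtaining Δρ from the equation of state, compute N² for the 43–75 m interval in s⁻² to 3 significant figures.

ΔT = -1.4 K, ΔS = +0.03 psu (deep − shallow).
Δρ/ρ₀ = −αΔT + βΔS = 2.24 × 10⁻⁴ + 2.28 × 10⁻⁵ = 2.468 × 10⁻⁴, so Δρ ≈ 0.2532 kg m⁻³.
N² = (g/ρ₀)·Δρ/Δz = g·(Δρ/ρ₀)/Δz = 9.8 × 2.468 × 10⁻⁴ / 32 = 7.5583 × 10⁻⁵ s⁻² ≈ 7.56 × 10⁻⁵ s⁻².

7.56 × 10⁻⁵ s⁻²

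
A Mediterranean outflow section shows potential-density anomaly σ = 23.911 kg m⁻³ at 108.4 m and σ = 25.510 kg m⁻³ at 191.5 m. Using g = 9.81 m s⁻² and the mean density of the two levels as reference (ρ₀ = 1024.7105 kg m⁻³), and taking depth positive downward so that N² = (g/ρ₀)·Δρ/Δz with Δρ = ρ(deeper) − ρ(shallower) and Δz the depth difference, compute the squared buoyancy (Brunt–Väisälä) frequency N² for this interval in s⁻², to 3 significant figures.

Δρ = 1025.510 − 1023.911 = 1.599 kg m⁻³ over Δz = 191.5 − 108.4 = 83.1 m.
N² = (9.81/1024.7105) × (1.599/83.1) = 1.8421 × 10⁻⁴ s⁻² ≈ 1.84 × 10⁻⁴ s⁻².
N² > 0, so the interval is statically stable.

1.84 × 10⁻⁴ s⁻²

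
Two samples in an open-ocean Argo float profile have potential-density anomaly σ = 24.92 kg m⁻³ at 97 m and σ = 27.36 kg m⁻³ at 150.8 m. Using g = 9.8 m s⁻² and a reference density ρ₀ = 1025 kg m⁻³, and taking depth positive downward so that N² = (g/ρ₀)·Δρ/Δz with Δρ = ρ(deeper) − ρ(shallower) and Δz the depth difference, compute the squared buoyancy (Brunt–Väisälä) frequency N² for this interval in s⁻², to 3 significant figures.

Δρ = 1027.36 − 1024.92 = 2.44 kg m⁻³ over Δz = 150.8 − 97 = 53.8 m.
N² = (9.8/1025) × (2.44/53.8) = 4.3362 × 10⁻⁴ s⁻² ≈ 4.34 × 10⁻⁴ s⁻².

4.34 × 10⁻⁴ s⁻²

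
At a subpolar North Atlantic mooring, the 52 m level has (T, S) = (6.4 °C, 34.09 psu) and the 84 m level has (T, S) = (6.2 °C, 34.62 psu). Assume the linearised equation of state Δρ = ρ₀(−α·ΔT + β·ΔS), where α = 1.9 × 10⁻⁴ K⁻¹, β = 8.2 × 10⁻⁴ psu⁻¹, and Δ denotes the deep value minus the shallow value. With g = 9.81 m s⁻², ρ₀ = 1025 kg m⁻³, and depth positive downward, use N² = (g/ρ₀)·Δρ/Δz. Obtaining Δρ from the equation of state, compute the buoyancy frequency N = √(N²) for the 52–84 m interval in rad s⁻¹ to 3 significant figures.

0.0120 rad s⁻¹

ΔT = -0.2 K, ΔS = +0.53 psu (deep − shallow).
Δρ/ρ₀ = −αΔT + βΔS = 3.80 × 10⁻⁵ + 4.346 × 10⁻⁴ = 4.726 × 10⁻⁴, so Δρ ≈ 0.4844 kg m⁻³.
N² = (g/ρ₀)·Δρ/Δz = g·(Δρ/ρ₀)/Δz = 9.81 × 4.726 × 10⁻⁴ / 32 = 1.4488 × 10⁻⁴ s⁻².
N = √(1.4488 × 10⁻⁴) = 0.012037 rad s⁻¹ ≈ 0.0120 rad s⁻¹.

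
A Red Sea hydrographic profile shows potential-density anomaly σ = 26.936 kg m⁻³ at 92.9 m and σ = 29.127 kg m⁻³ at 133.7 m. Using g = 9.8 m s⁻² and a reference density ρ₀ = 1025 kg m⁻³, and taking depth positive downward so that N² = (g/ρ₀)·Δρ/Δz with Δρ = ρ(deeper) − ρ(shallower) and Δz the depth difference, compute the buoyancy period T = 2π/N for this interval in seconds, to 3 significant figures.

277 s

Δρ = 1029.127 − 1026.936 = 2.191 kg m⁻³ over Δz = 133.7 − 92.9 = 40.8 m.
N² = (9.8/1025) × (2.191/40.8) = 5.1343 × 10⁻⁴ s⁻².
N = √(5.1343 × 10⁻⁴) = 0.022659 rad s⁻¹, so T = 2π/N = 277.29 s ≈ 277 s.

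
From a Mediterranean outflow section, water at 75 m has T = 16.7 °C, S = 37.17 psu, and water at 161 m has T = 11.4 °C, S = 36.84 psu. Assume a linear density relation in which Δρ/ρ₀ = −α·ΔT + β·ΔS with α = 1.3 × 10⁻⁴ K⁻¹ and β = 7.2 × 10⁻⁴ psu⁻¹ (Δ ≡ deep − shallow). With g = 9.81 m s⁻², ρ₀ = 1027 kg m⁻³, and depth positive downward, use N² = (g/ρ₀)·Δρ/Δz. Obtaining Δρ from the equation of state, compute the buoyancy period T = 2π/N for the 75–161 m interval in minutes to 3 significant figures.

ΔT = -5.3 K, ΔS = -0.33 psu (deep − shallow).
Δρ/ρ₀ = −αΔT + βΔS = 6.89 × 10⁻⁴ − 2.376 × 10⁻⁴ = 4.514 × 10⁻⁴, so Δρ ≈ 0.4636 kg m⁻³.
N² = (g/ρ₀)·Δρ/Δz = g·(Δρ/ρ₀)/Δz = 9.81 × 4.514 × 10⁻⁴ / 86 = 5.1491 × 10⁻⁵ s⁻².
N = √(5.1491 × 10⁻⁵) = 7.1757 × 10⁻³ rad s⁻¹ → T = 2π/N = 875.62 s = 14.594 min ≈ 14.6 min.

14.6 min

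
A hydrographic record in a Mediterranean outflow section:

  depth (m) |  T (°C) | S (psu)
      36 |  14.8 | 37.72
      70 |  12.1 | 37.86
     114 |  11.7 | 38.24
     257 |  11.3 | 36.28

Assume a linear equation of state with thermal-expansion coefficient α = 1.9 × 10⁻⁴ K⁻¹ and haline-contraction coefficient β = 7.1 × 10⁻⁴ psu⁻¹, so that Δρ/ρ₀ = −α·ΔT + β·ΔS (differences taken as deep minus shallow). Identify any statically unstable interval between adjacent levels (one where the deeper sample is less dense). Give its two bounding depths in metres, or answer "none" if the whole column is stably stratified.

Evaluate Δρ/ρ₀ = −αΔT + βΔS across each adjacent pair:
  36–70 m: −αΔT+βΔS = −(1.9 × 10⁻⁴)(-2.7)+(7.1 × 10⁻⁴)(+0.14) = 6.1 × 10⁻⁴ → stable
  70–114 m: −αΔT+βΔS = −(1.9 × 10⁻⁴)(-0.4)+(7.1 × 10⁻⁴)(+0.38) = 3.5 × 10⁻⁴ → stable
  114–257 m: −αΔT+βΔS = −(1.9 × 10⁻⁴)(-0.4)+(7.1 × 10⁻⁴)(-1.96) = -1.3 × 10⁻³ → UNSTABLE
The 114–257 m interval has Δρ < 0: lighter water underlies denser water.

114–257 m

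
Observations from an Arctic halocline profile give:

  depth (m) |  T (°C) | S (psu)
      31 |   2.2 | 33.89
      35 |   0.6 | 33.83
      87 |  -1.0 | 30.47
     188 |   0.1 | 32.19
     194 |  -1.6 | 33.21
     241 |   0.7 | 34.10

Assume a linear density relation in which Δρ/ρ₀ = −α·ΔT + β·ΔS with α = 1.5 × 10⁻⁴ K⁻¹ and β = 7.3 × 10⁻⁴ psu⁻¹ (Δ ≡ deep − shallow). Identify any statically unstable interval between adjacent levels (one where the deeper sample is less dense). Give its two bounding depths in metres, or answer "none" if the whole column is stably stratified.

35–87 m

Evaluate Δρ/ρ₀ = −αΔT + βΔS across each adjacent pair:
  31–35 m: −αΔT+βΔS = −(1.5 × 10⁻⁴)(-1.6)+(7.3 × 10⁻⁴)(-0.06) = 2.0 × 10⁻⁴ → stable
  35–87 m: −αΔT+βΔS = −(1.5 × 10⁻⁴)(-1.6)+(7.3 × 10⁻⁴)(-3.36) = -2.2 × 10⁻³ → UNSTABLE
  87–188 m: −αΔT+βΔS = −(1.5 × 10⁻⁴)(+1.1)+(7.3 × 10⁻⁴)(+1.72) = 1.1 × 10⁻³ → stable
  188–194 m: −αΔT+βΔS = −(1.5 × 10⁻⁴)(-1.7)+(7.3 × 10⁻⁴)(+1.02) = 1.0 × 10⁻³ → stable
  194–241 m: −αΔT+βΔS = −(1.5 × 10⁻⁴)(+2.3)+(7.3 × 10⁻⁴)(+0.89) = 3.0 × 10⁻⁴ → stable
The 35–87 m interval has Δρ < 0: lighter water underlies denser water.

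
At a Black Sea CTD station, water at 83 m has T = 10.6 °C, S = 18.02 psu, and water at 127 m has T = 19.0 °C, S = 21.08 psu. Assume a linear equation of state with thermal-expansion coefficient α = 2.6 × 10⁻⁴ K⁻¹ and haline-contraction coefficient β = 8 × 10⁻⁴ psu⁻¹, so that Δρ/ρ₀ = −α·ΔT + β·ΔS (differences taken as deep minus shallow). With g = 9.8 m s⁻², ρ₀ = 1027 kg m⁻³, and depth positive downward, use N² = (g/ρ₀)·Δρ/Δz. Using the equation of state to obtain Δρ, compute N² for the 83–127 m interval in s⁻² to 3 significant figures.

5.88 × 10⁻⁵ s⁻²

ΔT = +8.4 K, ΔS = +3.06 psu (deep − shallow).
Δρ/ρ₀ = −αΔT + βΔS = -2.184 × 10⁻³ + 2.448 × 10⁻³ = 2.64 × 10⁻⁴, so Δρ ≈ 0.2711 kg m⁻³.
N² = (g/ρ₀)·Δρ/Δz = g·(Δρ/ρ₀)/Δz = 9.8 × 2.64 × 10⁻⁴ / 44 = 5.8800 × 10⁻⁵ s⁻² ≈ 5.88 × 10⁻⁵ s⁻².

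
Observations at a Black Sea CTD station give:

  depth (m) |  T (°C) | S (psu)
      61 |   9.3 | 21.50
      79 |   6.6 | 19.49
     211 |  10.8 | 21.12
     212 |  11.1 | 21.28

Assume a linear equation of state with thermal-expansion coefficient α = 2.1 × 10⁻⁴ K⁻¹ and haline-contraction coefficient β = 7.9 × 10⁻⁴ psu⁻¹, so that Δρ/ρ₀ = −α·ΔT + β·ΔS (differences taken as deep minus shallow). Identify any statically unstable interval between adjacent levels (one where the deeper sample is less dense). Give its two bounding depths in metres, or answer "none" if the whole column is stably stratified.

Evaluate Δρ/ρ₀ = −αΔT + βΔS across each adjacent pair:
  61–79 m: −αΔT+βΔS = −(2.1 × 10⁻⁴)(-2.7)+(7.9 × 10⁻⁴)(-2.01) = -1.0 × 10⁻³ → UNSTABLE
  79–211 m: −αΔT+βΔS = −(2.1 × 10⁻⁴)(+4.2)+(7.9 × 10⁻⁴)(+1.63) = 4.1 × 10⁻⁴ → stable
  211–212 m: −αΔT+βΔS = −(2.1 × 10⁻⁴)(+0.3)+(7.9 × 10⁻⁴)(+0.16) = 6.3 × 10⁻⁵ → stable
The 61–79 m interval has Δρ < 0: lighter water underlies denser water.

61–79 m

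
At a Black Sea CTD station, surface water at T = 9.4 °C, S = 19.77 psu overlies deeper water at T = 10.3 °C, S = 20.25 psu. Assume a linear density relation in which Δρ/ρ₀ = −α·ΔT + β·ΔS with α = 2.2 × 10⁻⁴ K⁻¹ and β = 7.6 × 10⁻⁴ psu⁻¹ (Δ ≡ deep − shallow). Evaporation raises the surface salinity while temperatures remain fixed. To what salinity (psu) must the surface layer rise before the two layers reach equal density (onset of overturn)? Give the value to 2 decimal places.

19.99 psu

Neutral buoyancy requires −α(T_deep − T_surf) + β(S_deep − S_surf′) = 0.
S_surf′ = S_deep − (α/β)·ΔT = 20.25 − (2.2 × 10⁻⁴/7.6 × 10⁻⁴)·(+0.9) = 19.9895 psu.
Increase required: 19.9895 − 19.77 = 0.2195 psu.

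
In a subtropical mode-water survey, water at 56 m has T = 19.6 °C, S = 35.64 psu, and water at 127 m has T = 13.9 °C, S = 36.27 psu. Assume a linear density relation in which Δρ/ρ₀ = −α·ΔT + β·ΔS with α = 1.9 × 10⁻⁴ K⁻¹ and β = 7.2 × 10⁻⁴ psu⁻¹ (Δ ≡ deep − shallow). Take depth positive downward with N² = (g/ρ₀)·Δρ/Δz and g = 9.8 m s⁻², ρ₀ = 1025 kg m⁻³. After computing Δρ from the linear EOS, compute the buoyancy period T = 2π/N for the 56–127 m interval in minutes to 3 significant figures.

7.19 min

ΔT = -5.7 K, ΔS = +0.63 psu (deep − shallow).
Δρ/ρ₀ = −αΔT + βΔS = 1.083 × 10⁻³ + 4.536 × 10⁻⁴ = 1.5366 × 10⁻³, so Δρ ≈ 1.575 kg m⁻³.
N² = (g/ρ₀)·Δρ/Δz = g·(Δρ/ρ₀)/Δz = 9.8 × 1.5366 × 10⁻³ / 71 = 2.1209 × 10⁻⁴ s⁻².
N = √(2.1209 × 10⁻⁴) = 0.014563 rad s⁻¹ → T = 2π/N = 431.45 s = 7.1908 min ≈ 7.19 min.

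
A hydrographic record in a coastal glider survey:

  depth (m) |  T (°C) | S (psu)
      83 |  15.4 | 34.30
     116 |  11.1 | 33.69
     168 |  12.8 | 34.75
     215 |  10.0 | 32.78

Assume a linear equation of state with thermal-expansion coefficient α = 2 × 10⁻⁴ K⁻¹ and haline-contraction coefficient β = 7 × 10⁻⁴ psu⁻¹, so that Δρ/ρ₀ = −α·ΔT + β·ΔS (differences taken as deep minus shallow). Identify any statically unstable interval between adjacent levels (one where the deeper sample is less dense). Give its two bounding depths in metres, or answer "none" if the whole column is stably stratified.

168–215 m

Evaluate Δρ/ρ₀ = −αΔT + βΔS across each adjacent pair:
  83–116 m: −αΔT+βΔS = −(2 × 10⁻⁴)(-4.3)+(7 × 10⁻⁴)(-0.61) = 4.3 × 10⁻⁴ → stable
  116–168 m: −αΔT+βΔS = −(2 × 10⁻⁴)(+1.7)+(7 × 10⁻⁴)(+1.06) = 4.0 × 10⁻⁴ → stable
  168–215 m: −αΔT+βΔS = −(2 × 10⁻⁴)(-2.8)+(7 × 10⁻⁴)(-1.97) = -8.2 × 10⁻⁴ → UNSTABLE
The 168–215 m interval has Δρ < 0: lighter water underlies denser water.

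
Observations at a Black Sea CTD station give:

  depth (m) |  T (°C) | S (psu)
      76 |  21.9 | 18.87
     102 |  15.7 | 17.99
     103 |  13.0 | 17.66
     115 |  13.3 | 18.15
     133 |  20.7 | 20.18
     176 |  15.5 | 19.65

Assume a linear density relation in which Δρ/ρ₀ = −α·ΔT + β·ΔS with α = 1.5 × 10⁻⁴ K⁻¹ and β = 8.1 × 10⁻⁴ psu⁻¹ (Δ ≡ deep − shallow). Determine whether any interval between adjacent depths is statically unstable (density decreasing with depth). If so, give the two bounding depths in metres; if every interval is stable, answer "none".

none

Evaluate Δρ/ρ₀ = −αΔT + βΔS across each adjacent pair:
  76–102 m: −αΔT+βΔS = −(1.5 × 10⁻⁴)(-6.2)+(8.1 × 10⁻⁴)(-0.88) = 2.2 × 10⁻⁴ → stable
  102–103 m: −αΔT+βΔS = −(1.5 × 10⁻⁴)(-2.7)+(8.1 × 10⁻⁴)(-0.33) = 1.4 × 10⁻⁴ → stable
  103–115 m: −αΔT+βΔS = −(1.5 × 10⁻⁴)(+0.3)+(8.1 × 10⁻⁴)(+0.49) = 3.5 × 10⁻⁴ → stable
  115–133 m: −αΔT+βΔS = −(1.5 × 10⁻⁴)(+7.4)+(8.1 × 10⁻⁴)(+2.03) = 5.3 × 10⁻⁴ → stable
  133–176 m: −αΔT+βΔS = −(1.5 × 10⁻⁴)(-5.2)+(8.1 × 10⁻⁴)(-0.53) = 3.5 × 10⁻⁴ → stable
Every interval has Δρ > 0: the column is stably stratified throughout.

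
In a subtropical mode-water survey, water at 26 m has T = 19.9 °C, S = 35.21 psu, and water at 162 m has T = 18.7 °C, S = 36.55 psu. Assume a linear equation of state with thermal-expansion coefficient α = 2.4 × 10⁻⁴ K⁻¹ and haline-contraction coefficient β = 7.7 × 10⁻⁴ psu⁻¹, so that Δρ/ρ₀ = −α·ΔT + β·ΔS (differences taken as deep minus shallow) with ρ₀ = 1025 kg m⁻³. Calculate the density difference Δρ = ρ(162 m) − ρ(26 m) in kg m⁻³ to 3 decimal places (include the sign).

ΔT = -1.2 K, ΔS = +1.34 psu (deep − shallow).
Δρ/ρ₀ = −(2.4 × 10⁻⁴)(-1.2) + (7.7 × 10⁻⁴)(+1.34) = 1.3198 × 10⁻³.
Δρ = 1025 × (1.3198 × 10⁻³) = +1.353 kg m⁻³.
Positive Δρ: denser below, stable.

+1.353 kg m⁻³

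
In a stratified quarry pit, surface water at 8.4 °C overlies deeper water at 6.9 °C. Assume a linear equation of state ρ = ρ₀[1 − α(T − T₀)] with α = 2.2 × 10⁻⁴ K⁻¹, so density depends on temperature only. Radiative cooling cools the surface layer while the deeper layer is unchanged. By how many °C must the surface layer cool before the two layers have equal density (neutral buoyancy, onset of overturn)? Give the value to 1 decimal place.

1.5 °C

With temperature the only control, equal density requires T_surf′ = T_deep.
T_surf′ = 6.9 °C.
Cooling required: 8.4 − 6.9 = 1.5 °C.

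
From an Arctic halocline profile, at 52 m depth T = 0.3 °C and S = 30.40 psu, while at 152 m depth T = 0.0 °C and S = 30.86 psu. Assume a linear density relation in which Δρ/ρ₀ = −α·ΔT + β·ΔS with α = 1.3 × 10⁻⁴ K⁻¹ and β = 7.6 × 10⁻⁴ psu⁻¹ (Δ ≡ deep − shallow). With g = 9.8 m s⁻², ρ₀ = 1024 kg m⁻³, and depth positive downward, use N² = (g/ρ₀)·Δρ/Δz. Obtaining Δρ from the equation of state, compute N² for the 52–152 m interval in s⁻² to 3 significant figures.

ΔT = -0.3 K, ΔS = +0.46 psu (deep − shallow).
Δρ/ρ₀ = −αΔT + βΔS = 3.90 × 10⁻⁵ + 3.496 × 10⁻⁴ = 3.886 × 10⁻⁴, so Δρ ≈ 0.3979 kg m⁻³.
N² = (g/ρ₀)·Δρ/Δz = g·(Δρ/ρ₀)/Δz = 9.8 × 3.886 × 10⁻⁴ / 100 = 3.8083 × 10⁻⁵ s⁻² ≈ 3.81 × 10⁻⁵ s⁻².

3.81 × 10⁻⁵ s⁻²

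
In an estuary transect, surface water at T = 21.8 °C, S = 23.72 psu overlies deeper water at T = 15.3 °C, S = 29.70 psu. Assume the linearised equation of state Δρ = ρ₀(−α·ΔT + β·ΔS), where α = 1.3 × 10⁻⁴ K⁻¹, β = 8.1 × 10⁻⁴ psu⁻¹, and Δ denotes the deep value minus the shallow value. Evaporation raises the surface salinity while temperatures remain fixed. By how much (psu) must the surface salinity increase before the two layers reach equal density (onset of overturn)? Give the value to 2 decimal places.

7.02 psu

Neutral buoyancy requires −α(T_deep − T_surf) + β(S_deep − S_surf′) = 0.
S_surf′ = S_deep − (α/β)·ΔT = 29.70 − (1.3 × 10⁻⁴/8.1 × 10⁻⁴)·(-6.5) = 30.7432 psu.
Increase required: 30.7432 − 23.72 = 7.0232 psu.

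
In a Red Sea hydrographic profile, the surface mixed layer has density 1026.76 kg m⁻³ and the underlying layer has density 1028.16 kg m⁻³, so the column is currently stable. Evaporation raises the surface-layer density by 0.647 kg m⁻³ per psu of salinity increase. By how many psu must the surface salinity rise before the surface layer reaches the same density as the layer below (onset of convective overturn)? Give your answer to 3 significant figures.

2.16 psu

Density deficit of the surface layer: 1028.16 − 1026.76 = 1.4 kg m⁻³.
Required change = 1.4 / 0.647 = 2.16 psu.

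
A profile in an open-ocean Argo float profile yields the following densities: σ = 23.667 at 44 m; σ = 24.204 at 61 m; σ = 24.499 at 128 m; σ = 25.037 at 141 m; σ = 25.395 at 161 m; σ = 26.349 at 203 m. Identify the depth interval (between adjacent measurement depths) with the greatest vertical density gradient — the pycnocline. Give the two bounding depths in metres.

128–141 m

Compute the density gradient over each adjacent pair:
  44–61 m: Δρ/Δz = 0.537/17 = 0.032 kg m⁻⁴
  61–128 m: Δρ/Δz = 0.295/67 = 4.4 × 10⁻³ kg m⁻⁴
  128–141 m: Δρ/Δz = 0.538/13 = 0.041 kg m⁻⁴
  141–161 m: Δρ/Δz = 0.358/20 = 0.018 kg m⁻⁴
  161–203 m: Δρ/Δz = 0.954/42 = 0.023 kg m⁻⁴
The largest gradient is in the 128–141 m interval — the pycnocline.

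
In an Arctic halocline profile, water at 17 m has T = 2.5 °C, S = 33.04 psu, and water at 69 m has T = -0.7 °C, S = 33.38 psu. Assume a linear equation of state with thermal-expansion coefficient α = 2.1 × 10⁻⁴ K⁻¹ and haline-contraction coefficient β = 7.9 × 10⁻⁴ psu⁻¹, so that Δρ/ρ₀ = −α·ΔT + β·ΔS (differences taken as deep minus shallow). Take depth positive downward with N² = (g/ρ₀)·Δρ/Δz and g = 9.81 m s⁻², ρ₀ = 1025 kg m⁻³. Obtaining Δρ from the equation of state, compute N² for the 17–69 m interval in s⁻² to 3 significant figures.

ΔT = -3.2 K, ΔS = +0.34 psu (deep − shallow).
Δρ/ρ₀ = −αΔT + βΔS = 6.72 × 10⁻⁴ + 2.686 × 10⁻⁴ = 9.406 × 10⁻⁴, so Δρ ≈ 0.9641 kg m⁻³.
N² = (g/ρ₀)·Δρ/Δz = g·(Δρ/ρ₀)/Δz = 9.81 × 9.406 × 10⁻⁴ / 52 = 1.7745 × 10⁻⁴ s⁻² ≈ 1.77 × 10⁻⁴ s⁻².

1.77 × 10⁻⁴ s⁻²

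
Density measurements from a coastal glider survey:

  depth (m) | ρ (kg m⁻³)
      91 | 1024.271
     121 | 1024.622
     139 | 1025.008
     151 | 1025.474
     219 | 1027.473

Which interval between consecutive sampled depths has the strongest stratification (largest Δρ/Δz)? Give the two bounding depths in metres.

Compute the density gradient over each adjacent pair:
  91–121 m: Δρ/Δz = 0.351/30 = 0.012 kg m⁻⁴
  121–139 m: Δρ/Δz = 0.386/18 = 0.021 kg m⁻⁴
  139–151 m: Δρ/Δz = 0.466/12 = 0.039 kg m⁻⁴
  151–219 m: Δρ/Δz = 1.999/68 = 0.029 kg m⁻⁴
The largest gradient is in the 139–151 m interval — the pycnocline.

139–151 m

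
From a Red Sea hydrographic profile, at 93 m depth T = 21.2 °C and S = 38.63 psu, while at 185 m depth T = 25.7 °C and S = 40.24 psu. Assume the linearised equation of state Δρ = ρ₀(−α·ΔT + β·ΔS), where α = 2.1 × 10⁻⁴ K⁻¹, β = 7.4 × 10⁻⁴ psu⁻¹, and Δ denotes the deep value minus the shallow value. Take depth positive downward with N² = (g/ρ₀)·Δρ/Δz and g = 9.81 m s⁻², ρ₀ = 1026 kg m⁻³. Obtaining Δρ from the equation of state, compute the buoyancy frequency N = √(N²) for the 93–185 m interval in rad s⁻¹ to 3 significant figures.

5.13 × 10⁻³ rad s⁻¹

ΔT = +4.5 K, ΔS = +1.61 psu (deep − shallow).
Δρ/ρ₀ = −αΔT + βΔS = -9.45 × 10⁻⁴ + 1.1914 × 10⁻³ = 2.464 × 10⁻⁴, so Δρ ≈ 0.2528 kg m⁻³.
N² = (g/ρ₀)·Δρ/Δz = g·(Δρ/ρ₀)/Δz = 9.81 × 2.464 × 10⁻⁴ / 92 = 2.6274 × 10⁻⁵ s⁻².
N = √(2.6274 × 10⁻⁵) = 5.1258 × 10⁻³ rad s⁻¹ ≈ 5.13 × 10⁻³ rad s⁻¹.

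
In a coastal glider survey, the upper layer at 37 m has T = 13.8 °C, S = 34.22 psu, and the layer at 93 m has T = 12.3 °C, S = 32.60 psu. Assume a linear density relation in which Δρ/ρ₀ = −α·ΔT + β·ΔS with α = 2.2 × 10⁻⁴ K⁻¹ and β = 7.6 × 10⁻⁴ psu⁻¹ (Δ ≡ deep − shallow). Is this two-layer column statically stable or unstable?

unstable

ΔT = 12.3 − 13.8 = -1.5 K and ΔS = 32.60 − 34.22 = -1.62 psu (deep − shallow).
−αΔT = 3.30 × 10⁻⁴; βΔS = -1.2312 × 10⁻³; sum Δρ/ρ₀ = -9.012 × 10⁻⁴.
Δρ/ρ₀ < 0, so Δρ < 0: deeper water is lighter → statically unstable; the column would overturn.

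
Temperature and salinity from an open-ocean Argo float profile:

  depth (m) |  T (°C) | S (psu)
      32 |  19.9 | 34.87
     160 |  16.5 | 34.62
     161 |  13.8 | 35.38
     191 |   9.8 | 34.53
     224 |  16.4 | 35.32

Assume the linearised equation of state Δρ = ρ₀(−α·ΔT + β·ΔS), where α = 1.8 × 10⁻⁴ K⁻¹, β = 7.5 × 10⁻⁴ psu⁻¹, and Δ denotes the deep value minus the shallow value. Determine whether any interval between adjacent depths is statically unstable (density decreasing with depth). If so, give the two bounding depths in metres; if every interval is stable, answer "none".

Evaluate Δρ/ρ₀ = −αΔT + βΔS across each adjacent pair:
  32–160 m: −αΔT+βΔS = −(1.8 × 10⁻⁴)(-3.4)+(7.5 × 10⁻⁴)(-0.25) = 4.2 × 10⁻⁴ → stable
  160–161 m: −αΔT+βΔS = −(1.8 × 10⁻⁴)(-2.7)+(7.5 × 10⁻⁴)(+0.76) = 1.1 × 10⁻³ → stable
  161–191 m: −αΔT+βΔS = −(1.8 × 10⁻⁴)(-4.0)+(7.5 × 10⁻⁴)(-0.85) = 8.2 × 10⁻⁵ → stable
  191–224 m: −αΔT+βΔS = −(1.8 × 10⁻⁴)(+6.6)+(7.5 × 10⁻⁴)(+0.79) = -6.0 × 10⁻⁴ → UNSTABLE
The 191–224 m interval has Δρ < 0: lighter water underlies denser water.

191–224 m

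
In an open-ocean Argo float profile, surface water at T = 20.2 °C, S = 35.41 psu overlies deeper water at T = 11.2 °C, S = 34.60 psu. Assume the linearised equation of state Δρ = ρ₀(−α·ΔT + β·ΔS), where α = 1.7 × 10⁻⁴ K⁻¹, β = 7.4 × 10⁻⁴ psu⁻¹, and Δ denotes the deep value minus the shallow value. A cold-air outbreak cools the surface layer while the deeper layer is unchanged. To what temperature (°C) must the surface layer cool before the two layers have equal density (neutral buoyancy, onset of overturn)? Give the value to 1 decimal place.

Neutral buoyancy requires Δρ = 0, i.e. −α(T_deep − T_surf′) + β(S_deep − S_surf) = 0.
T_surf′ = T_deep − (β/α)·ΔS = 11.2 − (7.4 × 10⁻⁴/1.7 × 10⁻⁴)·(-0.81) = 14.726 °C.
Cooling required: 20.2 − (14.726) = 5.474 °C.

14.7 °C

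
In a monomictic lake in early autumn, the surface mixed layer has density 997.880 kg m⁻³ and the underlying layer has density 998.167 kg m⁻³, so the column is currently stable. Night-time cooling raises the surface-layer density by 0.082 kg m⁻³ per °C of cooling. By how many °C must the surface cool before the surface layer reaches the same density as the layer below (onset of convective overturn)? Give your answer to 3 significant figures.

3.50 °C

Density deficit of the surface layer: 998.167 − 997.880 = 0.287 kg m⁻³.
Required change = 0.287 / 0.082 = 3.50 °C.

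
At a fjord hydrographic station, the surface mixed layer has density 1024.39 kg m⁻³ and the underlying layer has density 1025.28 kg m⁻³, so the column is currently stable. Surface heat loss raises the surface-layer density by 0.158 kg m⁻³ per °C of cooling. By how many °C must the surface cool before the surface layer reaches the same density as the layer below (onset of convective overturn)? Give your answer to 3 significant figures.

Density deficit of the surface layer: 1025.28 − 1024.39 = 0.89 kg m⁻³.
Required change = 0.89 / 0.158 = 5.63 °C.

5.63 °C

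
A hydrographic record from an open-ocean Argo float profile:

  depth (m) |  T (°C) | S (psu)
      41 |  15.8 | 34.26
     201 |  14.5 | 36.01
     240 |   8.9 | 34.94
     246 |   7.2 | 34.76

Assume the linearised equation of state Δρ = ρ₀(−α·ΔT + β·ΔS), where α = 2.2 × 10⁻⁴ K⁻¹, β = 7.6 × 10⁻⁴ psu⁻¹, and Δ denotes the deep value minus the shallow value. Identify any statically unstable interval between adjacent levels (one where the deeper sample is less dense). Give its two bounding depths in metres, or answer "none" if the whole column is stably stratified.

Evaluate Δρ/ρ₀ = −αΔT + βΔS across each adjacent pair:
  41–201 m: −αΔT+βΔS = −(2.2 × 10⁻⁴)(-1.3)+(7.6 × 10⁻⁴)(+1.75) = 1.6 × 10⁻³ → stable
  201–240 m: −αΔT+βΔS = −(2.2 × 10⁻⁴)(-5.6)+(7.6 × 10⁻⁴)(-1.07) = 4.2 × 10⁻⁴ → stable
  240–246 m: −αΔT+βΔS = −(2.2 × 10⁻⁴)(-1.7)+(7.6 × 10⁻⁴)(-0.18) = 2.4 × 10⁻⁴ → stable
Every interval has Δρ > 0: the column is stably stratified throughout.

none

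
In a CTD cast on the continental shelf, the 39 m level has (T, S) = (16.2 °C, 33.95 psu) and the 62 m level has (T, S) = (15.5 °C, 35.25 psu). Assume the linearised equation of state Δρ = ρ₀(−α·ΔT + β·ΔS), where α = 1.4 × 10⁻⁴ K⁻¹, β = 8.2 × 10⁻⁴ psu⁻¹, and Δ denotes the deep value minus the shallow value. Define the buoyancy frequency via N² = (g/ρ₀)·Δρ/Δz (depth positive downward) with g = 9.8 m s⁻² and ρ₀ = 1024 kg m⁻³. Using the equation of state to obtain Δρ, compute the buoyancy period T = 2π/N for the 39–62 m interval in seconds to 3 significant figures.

ΔT = -0.7 K, ΔS = +1.30 psu (deep − shallow).
Δρ/ρ₀ = −αΔT + βΔS = 9.80 × 10⁻⁵ + 1.066 × 10⁻³ = 1.164 × 10⁻³, so Δρ ≈ 1.192 kg m⁻³.
N² = (g/ρ₀)·Δρ/Δz = g·(Δρ/ρ₀)/Δz = 9.8 × 1.164 × 10⁻³ / 23 = 4.9597 × 10⁻⁴ s⁻².
N = √(4.9597 × 10⁻⁴) = 0.022270 rad s⁻¹ → T = 2π/N = 282.14 s ≈ 282 s.

282 s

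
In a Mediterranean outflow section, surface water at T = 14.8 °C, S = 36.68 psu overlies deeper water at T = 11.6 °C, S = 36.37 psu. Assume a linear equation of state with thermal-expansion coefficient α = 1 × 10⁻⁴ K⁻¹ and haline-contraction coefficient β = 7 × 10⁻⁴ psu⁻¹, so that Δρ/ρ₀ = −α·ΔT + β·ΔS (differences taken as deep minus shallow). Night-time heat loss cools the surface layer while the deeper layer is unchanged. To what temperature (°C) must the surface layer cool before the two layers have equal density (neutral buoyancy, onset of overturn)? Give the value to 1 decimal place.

13.8 °C

Neutral buoyancy requires Δρ = 0, i.e. −α(T_deep − T_surf′) + β(S_deep − S_surf) = 0.
T_surf′ = T_deep − (β/α)·ΔS = 11.6 − (7 × 10⁻⁴/1 × 10⁻⁴)·(-0.31) = 13.770 °C.
Cooling required: 14.8 − (13.770) = 1.030 °C.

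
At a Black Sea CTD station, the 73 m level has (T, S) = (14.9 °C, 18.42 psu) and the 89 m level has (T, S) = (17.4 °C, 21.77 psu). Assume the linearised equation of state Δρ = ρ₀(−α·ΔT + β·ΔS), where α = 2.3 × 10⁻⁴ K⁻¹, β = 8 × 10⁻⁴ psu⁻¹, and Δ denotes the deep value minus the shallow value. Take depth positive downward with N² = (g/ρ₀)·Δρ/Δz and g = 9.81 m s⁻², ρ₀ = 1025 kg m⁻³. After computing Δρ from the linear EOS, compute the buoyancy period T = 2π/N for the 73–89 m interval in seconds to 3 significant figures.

ΔT = +2.5 K, ΔS = +3.35 psu (deep − shallow).
Δρ/ρ₀ = −αΔT + βΔS = -5.75 × 10⁻⁴ + 2.68 × 10⁻³ = 2.105 × 10⁻³, so Δρ ≈ 2.158 kg m⁻³.
N² = (g/ρ₀)·Δρ/Δz = g·(Δρ/ρ₀)/Δz = 9.81 × 2.105 × 10⁻³ / 16 = 1.2906 × 10⁻³ s⁻².
N = √(1.2906 × 10⁻³) = 0.035925 rad s⁻¹ → T = 2π/N = 174.90 s ≈ 175 s.

175 s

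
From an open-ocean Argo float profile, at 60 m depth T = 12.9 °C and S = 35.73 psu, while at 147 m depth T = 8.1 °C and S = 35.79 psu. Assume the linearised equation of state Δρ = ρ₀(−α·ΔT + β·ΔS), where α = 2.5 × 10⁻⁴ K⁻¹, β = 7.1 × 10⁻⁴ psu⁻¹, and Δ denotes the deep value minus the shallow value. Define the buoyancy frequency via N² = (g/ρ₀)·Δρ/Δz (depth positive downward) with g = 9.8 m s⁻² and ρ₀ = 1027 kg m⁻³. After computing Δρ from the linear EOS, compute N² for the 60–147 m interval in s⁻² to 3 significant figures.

ΔT = -4.8 K, ΔS = +0.06 psu (deep − shallow).
Δρ/ρ₀ = −αΔT + βΔS = 1.20 × 10⁻³ + 4.26 × 10⁻⁵ = 1.2426 × 10⁻³, so Δρ ≈ 1.276 kg m⁻³.
N² = (g/ρ₀)·Δρ/Δz = g·(Δρ/ρ₀)/Δz = 9.8 × 1.2426 × 10⁻³ / 87 = 1.3997 × 10⁻⁴ s⁻² ≈ 1.40 × 10⁻⁴ s⁻².

1.40 × 10⁻⁴ s⁻²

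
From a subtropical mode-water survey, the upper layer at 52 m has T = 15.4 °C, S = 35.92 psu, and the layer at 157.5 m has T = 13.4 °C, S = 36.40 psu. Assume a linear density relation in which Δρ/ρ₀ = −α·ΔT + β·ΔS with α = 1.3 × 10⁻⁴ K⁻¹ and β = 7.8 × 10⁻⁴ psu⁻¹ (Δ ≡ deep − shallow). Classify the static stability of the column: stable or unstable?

ΔT = 13.4 − 15.4 = -2.0 K and ΔS = 36.40 − 35.92 = +0.48 psu (deep − shallow).
−αΔT = 2.60 × 10⁻⁴; βΔS = 3.744 × 10⁻⁴; sum Δρ/ρ₀ = 6.344 × 10⁻⁴.
Δρ/ρ₀ > 0, so Δρ > 0: deeper water is denser → statically stable.

stable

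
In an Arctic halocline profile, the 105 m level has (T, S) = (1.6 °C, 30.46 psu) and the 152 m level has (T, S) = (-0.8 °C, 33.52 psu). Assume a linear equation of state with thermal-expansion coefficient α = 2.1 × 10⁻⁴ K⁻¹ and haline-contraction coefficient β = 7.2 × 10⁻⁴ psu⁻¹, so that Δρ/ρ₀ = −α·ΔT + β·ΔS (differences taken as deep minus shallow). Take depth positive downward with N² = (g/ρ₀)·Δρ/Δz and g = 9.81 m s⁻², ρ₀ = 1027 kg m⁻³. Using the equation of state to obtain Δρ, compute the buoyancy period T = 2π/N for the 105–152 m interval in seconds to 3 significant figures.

ΔT = -2.4 K, ΔS = +3.06 psu (deep − shallow).
Δρ/ρ₀ = −αΔT + βΔS = 5.04 × 10⁻⁴ + 2.2032 × 10⁻³ = 2.7072 × 10⁻³, so Δρ ≈ 2.780 kg m⁻³.
N² = (g/ρ₀)·Δρ/Δz = g·(Δρ/ρ₀)/Δz = 9.81 × 2.7072 × 10⁻³ / 47 = 5.6506 × 10⁻⁴ s⁻².
N = √(5.6506 × 10⁻⁴) = 0.023771 rad s⁻¹ → T = 2π/N = 264.32 s ≈ 264 s.

264 s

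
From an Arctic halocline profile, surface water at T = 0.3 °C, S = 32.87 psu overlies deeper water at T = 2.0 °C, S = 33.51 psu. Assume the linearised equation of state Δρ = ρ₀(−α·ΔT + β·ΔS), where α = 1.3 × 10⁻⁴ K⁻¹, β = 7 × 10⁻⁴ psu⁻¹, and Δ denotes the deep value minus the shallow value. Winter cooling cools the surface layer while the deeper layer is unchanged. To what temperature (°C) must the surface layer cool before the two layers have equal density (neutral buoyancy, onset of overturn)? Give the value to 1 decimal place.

-1.4 °C

Neutral buoyancy requires Δρ = 0, i.e. −α(T_deep − T_surf′) + β(S_deep − S_surf) = 0.
T_surf′ = T_deep − (β/α)·ΔS = 2.0 − (7 × 10⁻⁴/1.3 × 10⁻⁴)·(+0.64) = -1.446 °C.
Cooling required: 0.3 − (-1.446) = 1.746 °C.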